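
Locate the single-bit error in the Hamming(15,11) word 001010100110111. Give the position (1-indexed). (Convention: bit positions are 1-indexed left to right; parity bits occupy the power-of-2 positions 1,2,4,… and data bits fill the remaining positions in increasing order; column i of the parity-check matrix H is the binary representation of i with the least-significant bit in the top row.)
Syndrome s = H · r^T (mod 2), r = 001010100110111:
  s[0] = (101010101010101)·(001010100110111) mod 2 = 0+0+1+0+1+0+1+0+0+0+1+0+1+0+1 mod 2 = 0
  s[1] = (011001100110011)·(001010100110111) mod 2 = 0+0+1+0+0+0+1+0+0+1+1+0+0+1+1 mod 2 = 0
  s[2] = (000111100001111)·(001010100110111) mod 2 = 0+0+0+0+1+0+1+0+0+0+0+0+1+1+1 mod 2 = 1
  s[3] = (000000011111111)·(001010100110111) mod 2 = 0+0+0+0+0+0+0+0+0+1+1+0+1+1+1 mod 2 = 1
Syndrome = 0011
Column i of H is the binary representation of i, so the syndrome is the binary index of the flipped bit.
Read s = 0011 with s[0] as LSB: 0·2^0 + 0·2^1 + 1·2^2 + 1·2^3 = 12.
Error is at bit position 12.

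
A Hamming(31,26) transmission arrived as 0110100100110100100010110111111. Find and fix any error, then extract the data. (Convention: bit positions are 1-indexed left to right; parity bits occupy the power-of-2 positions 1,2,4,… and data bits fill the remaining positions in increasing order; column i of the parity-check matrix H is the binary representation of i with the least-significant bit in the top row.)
Syndrome s = H · r^T (mod 2), r = 0110100100110100100010110111111:
  s[0] = (1010101010101010101010101010101)·(0110100100110100100010110111111) mod 2 = 0+0+1+0+1+0+0+0+0+0+1+0+0+0+0+0+1+0+0+0+1+0+1+0+0+0+1+0+1+0+1 mod 2 = 1
  s[1] = (0110011001100110011001100110011)·(0110100100110100100010110111111) mod 2 = 0+1+1+0+0+0+0+0+0+0+1+0+0+1+0+0+0+0+0+0+0+0+1+0+0+1+1+0+0+1+1 mod 2 = 1
  s[2] = (0001111000011110000111100001111)·(0110100100110100100010110111111) mod 2 = 0+0+0+0+1+0+0+0+0+0+0+1+0+1+0+0+0+0+0+0+1+0+1+0+0+0+0+1+1+1+1 mod 2 = 1
  s[3] = (0000000111111110000000011111111)·(0110100100110100100010110111111) mod 2 = 0+0+0+0+0+0+0+1+0+0+1+1+0+1+0+0+0+0+0+0+0+0+0+1+0+1+1+1+1+1+1 mod 2 = 1
  s[4] = (0000000000000001111111111111111)·(0110100100110100100010110111111) mod 2 = 0+0+0+0+0+0+0+0+0+0+0+0+0+0+0+0+1+0+0+0+1+0+1+1+0+1+1+1+1+1+1 mod 2 = 0
Syndrome = 11110
Column 15 of H equals this syndrome → error at bit 15 (1-indexed).
Flip bit 15: 0110100100110100100010110111111 → 0110100100110110100010110111111
Extract data bits at positions {3,5,6,7,9,10,11,12,13,14,15,17,18,19,20,21,22,23,24,25,26,27,28,29,30,31}: 11000011011100010110111111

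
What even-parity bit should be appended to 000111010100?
Sum of data bits: 0+0+0+1+1+1+0+1+0+1+0+0 = 5.
5 mod 2 = 1, so parity bit = 1.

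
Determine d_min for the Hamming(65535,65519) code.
d_min = 3 (every single-error-correcting Hamming code has d_min = 3).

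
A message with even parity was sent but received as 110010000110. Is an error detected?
Sum of received bits: 1+1+0+0+1+0+0+0+0+1+1+0 = 5; 5 mod 2 = 1. Result is 1 ≠ 0 → error detected.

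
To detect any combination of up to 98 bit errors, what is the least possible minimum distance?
Detecting e errors requires d_min ≥ e + 1 = 98 + 1 = 99.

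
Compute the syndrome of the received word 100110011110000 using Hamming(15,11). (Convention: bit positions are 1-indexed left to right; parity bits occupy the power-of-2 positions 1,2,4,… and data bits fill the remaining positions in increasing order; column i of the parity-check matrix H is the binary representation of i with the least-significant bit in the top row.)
Syndrome s = H · r^T (mod 2), r = 100110011110000:
  s[0] = (101010101010101)·(100110011110000) mod 2 = 1+0+0+0+1+0+0+0+1+0+1+0+0+0+0 mod 2 = 0
  s[1] = (011001100110011)·(100110011110000) mod 2 = 0+0+0+0+0+0+0+0+0+1+1+0+0+0+0 mod 2 = 0
  s[2] = (000111100001111)·(100110011110000) mod 2 = 0+0+0+1+1+0+0+0+0+0+0+0+0+0+0 mod 2 = 0
  s[3] = (000000011111111)·(100110011110000) mod 2 = 0+0+0+0+0+0+0+1+1+1+1+0+0+0+0 mod 2 = 0
Syndrome = 0000
s = 0: no error detected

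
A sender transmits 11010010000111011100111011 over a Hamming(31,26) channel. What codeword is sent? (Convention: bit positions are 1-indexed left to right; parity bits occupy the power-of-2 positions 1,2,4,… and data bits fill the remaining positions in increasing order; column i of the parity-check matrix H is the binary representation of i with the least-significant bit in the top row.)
Codeword c = d · G (mod 2), d = 11010010000111011100111011:
  c[0] = d·G[:,0] = (11010010000111011100111011)·(11011010101101010101010101) mod 2 = 1+1+0+1+0+0+1+0+0+0+0+1+0+1+0+1+0+1+0+0+0+1+0+0+0+1 mod 2 = 0
  c[1] = d·G[:,1] = (11010010000111011100111011)·(10110110011011001100110011) mod 2 = 1+0+0+1+0+0+1+0+0+0+0+0+1+1+0+0+1+1+0+0+1+1+0+0+1+1 mod 2 = 1
  c[2] = d·G[:,2] = (11010010000111011100111011)·(10000000000000000000000000) mod 2 = 1+0+0+0+0+0+0+0+0+0+0+0+0+0+0+0+0+0+0+0+0+0+0+0+0+0 mod 2 = 1
  c[3] = d·G[:,3] = (11010010000111011100111011)·(01110001111000111100001111) mod 2 = 0+1+0+1+0+0+0+0+0+0+0+0+0+0+0+1+1+1+0+0+0+0+1+0+1+1 mod 2 = 0
  c[4] = d·G[:,4] = (11010010000111011100111011)·(01000000000000000000000000) mod 2 = 0+1+0+0+0+0+0+0+0+0+0+0+0+0+0+0+0+0+0+0+0+0+0+0+0+0 mod 2 = 1
  c[5] = d·G[:,5] = (11010010000111011100111011)·(00100000000000000000000000) mod 2 = 0+0+0+0+0+0+0+0+0+0+0+0+0+0+0+0+0+0+0+0+0+0+0+0+0+0 mod 2 = 0
  c[6] = d·G[:,6] = (11010010000111011100111011)·(00010000000000000000000000) mod 2 = 0+0+0+1+0+0+0+0+0+0+0+0+0+0+0+0+0+0+0+0+0+0+0+0+0+0 mod 2 = 1
  c[7] = d·G[:,7] = (11010010000111011100111011)·(00001111111000000011111111) mod 2 = 0+0+0+0+0+0+1+0+0+0+0+0+0+0+0+0+0+0+0+0+1+1+1+0+1+1 mod 2 = 0
  c[8] = d·G[:,8] = (11010010000111011100111011)·(00001000000000000000000000) mod 2 = 0+0+0+0+0+0+0+0+0+0+0+0+0+0+0+0+0+0+0+0+0+0+0+0+0+0 mod 2 = 0
  c[9] = d·G[:,9] = (11010010000111011100111011)·(00000100000000000000000000) mod 2 = 0+0+0+0+0+0+0+0+0+0+0+0+0+0+0+0+0+0+0+0+0+0+0+0+0+0 mod 2 = 0
  c[10] = d·G[:,10] = (11010010000111011100111011)·(00000010000000000000000000) mod 2 = 0+0+0+0+0+0+1+0+0+0+0+0+0+0+0+0+0+0+0+0+0+0+0+0+0+0 mod 2 = 1
  c[11] = d·G[:,11] = (11010010000111011100111011)·(00000001000000000000000000) mod 2 = 0+0+0+0+0+0+0+0+0+0+0+0+0+0+0+0+0+0+0+0+0+0+0+0+0+0 mod 2 = 0
  c[12] = d·G[:,12] = (11010010000111011100111011)·(00000000100000000000000000) mod 2 = 0+0+0+0+0+0+0+0+0+0+0+0+0+0+0+0+0+0+0+0+0+0+0+0+0+0 mod 2 = 0
  c[13] = d·G[:,13] = (11010010000111011100111011)·(00000000010000000000000000) mod 2 = 0+0+0+0+0+0+0+0+0+0+0+0+0+0+0+0+0+0+0+0+0+0+0+0+0+0 mod 2 = 0
  c[14] = d·G[:,14] = (11010010000111011100111011)·(00000000001000000000000000) mod 2 = 0+0+0+0+0+0+0+0+0+0+0+0+0+0+0+0+0+0+0+0+0+0+0+0+0+0 mod 2 = 0
  c[15] = d·G[:,15] = (11010010000111011100111011)·(00000000000111111111111111) mod 2 = 0+0+0+0+0+0+0+0+0+0+0+1+1+1+0+1+1+1+0+0+1+1+1+0+1+1 mod 2 = 1
  c[16] = d·G[:,16] = (11010010000111011100111011)·(00000000000100000000000000) mod 2 = 0+0+0+0+0+0+0+0+0+0+0+1+0+0+0+0+0+0+0+0+0+0+0+0+0+0 mod 2 = 1
  c[17] = d·G[:,17] = (11010010000111011100111011)·(00000000000010000000000000) mod 2 = 0+0+0+0+0+0+0+0+0+0+0+0+1+0+0+0+0+0+0+0+0+0+0+0+0+0 mod 2 = 1
  c[18] = d·G[:,18] = (11010010000111011100111011)·(00000000000001000000000000) mod 2 = 0+0+0+0+0+0+0+0+0+0+0+0+0+1+0+0+0+0+0+0+0+0+0+0+0+0 mod 2 = 1
  c[19] = d·G[:,19] = (11010010000111011100111011)·(00000000000000100000000000) mod 2 = 0+0+0+0+0+0+0+0+0+0+0+0+0+0+0+0+0+0+0+0+0+0+0+0+0+0 mod 2 = 0
  c[20] = d·G[:,20] = (11010010000111011100111011)·(00000000000000010000000000) mod 2 = 0+0+0+0+0+0+0+0+0+0+0+0+0+0+0+1+0+0+0+0+0+0+0+0+0+0 mod 2 = 1
  c[21] = d·G[:,21] = (11010010000111011100111011)·(00000000000000001000000000) mod 2 = 0+0+0+0+0+0+0+0+0+0+0+0+0+0+0+0+1+0+0+0+0+0+0+0+0+0 mod 2 = 1
  c[22] = d·G[:,22] = (11010010000111011100111011)·(00000000000000000100000000) mod 2 = 0+0+0+0+0+0+0+0+0+0+0+0+0+0+0+0+0+1+0+0+0+0+0+0+0+0 mod 2 = 1
  c[23] = d·G[:,23] = (11010010000111011100111011)·(00000000000000000010000000) mod 2 = 0+0+0+0+0+0+0+0+0+0+0+0+0+0+0+0+0+0+0+0+0+0+0+0+0+0 mod 2 = 0
  c[24] = d·G[:,24] = (11010010000111011100111011)·(00000000000000000001000000) mod 2 = 0+0+0+0+0+0+0+0+0+0+0+0+0+0+0+0+0+0+0+0+0+0+0+0+0+0 mod 2 = 0
  c[25] = d·G[:,25] = (11010010000111011100111011)·(00000000000000000000100000) mod 2 = 0+0+0+0+0+0+0+0+0+0+0+0+0+0+0+0+0+0+0+0+1+0+0+0+0+0 mod 2 = 1
  c[26] = d·G[:,26] = (11010010000111011100111011)·(00000000000000000000010000) mod 2 = 0+0+0+0+0+0+0+0+0+0+0+0+0+0+0+0+0+0+0+0+0+1+0+0+0+0 mod 2 = 1
  c[27] = d·G[:,27] = (11010010000111011100111011)·(00000000000000000000001000) mod 2 = 0+0+0+0+0+0+0+0+0+0+0+0+0+0+0+0+0+0+0+0+0+0+1+0+0+0 mod 2 = 1
  c[28] = d·G[:,28] = (11010010000111011100111011)·(00000000000000000000000100) mod 2 = 0+0+0+0+0+0+0+0+0+0+0+0+0+0+0+0+0+0+0+0+0+0+0+0+0+0 mod 2 = 0
  c[29] = d·G[:,29] = (11010010000111011100111011)·(00000000000000000000000010) mod 2 = 0+0+0+0+0+0+0+0+0+0+0+0+0+0+0+0+0+0+0+0+0+0+0+0+1+0 mod 2 = 1
  c[30] = d·G[:,30] = (11010010000111011100111011)·(00000000000000000000000001) mod 2 = 0+0+0+0+0+0+0+0+0+0+0+0+0+0+0+0+0+0+0+0+0+0+0+0+0+1 mod 2 = 1
Codeword = 0110101000100001111011100111011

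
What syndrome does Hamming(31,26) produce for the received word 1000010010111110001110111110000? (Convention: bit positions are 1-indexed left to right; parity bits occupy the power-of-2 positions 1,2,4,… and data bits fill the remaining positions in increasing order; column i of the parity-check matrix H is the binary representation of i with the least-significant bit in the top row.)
Syndrome s = H · r^T (mod 2), r = 1000010010111110001110111110000:
  s[0] = (1010101010101010101010101010101)·(1000010010111110001110111110000) mod 2 = 1+0+0+0+0+0+0+0+1+0+1+0+1+0+1+0+0+0+1+0+1+0+1+0+1+0+1+0+0+0+0 mod 2 = 0
  s[1] = (0110011001100110011001100110011)·(1000010010111110001110111110000) mod 2 = 0+0+0+0+0+1+0+0+0+0+1+0+0+1+1+0+0+0+1+0+0+0+1+0+0+1+1+0+0+0+0 mod 2 = 0
  s[2] = (0001111000011110000111100001111)·(1000010010111110001110111110000) mod 2 = 0+0+0+0+0+1+0+0+0+0+0+1+1+1+1+0+0+0+0+1+1+0+1+0+0+0+0+0+0+0+0 mod 2 = 0
  s[3] = (0000000111111110000000011111111)·(1000010010111110001110111110000) mod 2 = 0+0+0+0+0+0+0+0+1+0+1+1+1+1+1+0+0+0+0+0+0+0+0+1+1+1+1+0+0+0+0 mod 2 = 0
  s[4] = (0000000000000001111111111111111)·(1000010010111110001110111110000) mod 2 = 0+0+0+0+0+0+0+0+0+0+0+0+0+0+0+0+0+0+1+1+1+0+1+1+1+1+1+0+0+0+0 mod 2 = 0
Syndrome = 00000
s = 0: no error detected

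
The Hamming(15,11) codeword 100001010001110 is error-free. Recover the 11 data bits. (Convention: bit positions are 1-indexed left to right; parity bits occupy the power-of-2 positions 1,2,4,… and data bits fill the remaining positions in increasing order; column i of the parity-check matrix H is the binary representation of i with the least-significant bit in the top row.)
Parity bits occupy power-of-2 positions; data bits are at positions {3,5,6,7,9,10,11,12,13,14,15} (1-indexed).
Extract: c[3]=0 c[5]=0 c[6]=1 c[7]=0 c[9]=0 c[10]=0 c[11]=0 c[12]=1 c[13]=1 c[14]=1 c[15]=0
Data = 00100001110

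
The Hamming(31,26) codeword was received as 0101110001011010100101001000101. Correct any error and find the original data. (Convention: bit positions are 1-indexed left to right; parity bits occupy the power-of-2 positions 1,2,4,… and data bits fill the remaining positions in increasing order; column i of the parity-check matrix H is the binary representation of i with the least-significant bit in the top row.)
Syndrome s = H · r^T (mod 2), r = 0101110001011010100101001000101:
  s[0] = (1010101010101010101010101010101)·(0101110001011010100101001000101) mod 2 = 0+0+0+0+1+0+0+0+0+0+0+0+1+0+1+0+1+0+0+0+0+0+0+0+1+0+0+0+1+0+1 mod 2 = 1
  s[1] = (0110011001100110011001100110011)·(0101110001011010100101001000101) mod 2 = 0+1+0+0+0+1+0+0+0+1+0+0+0+0+1+0+0+0+0+0+0+1+0+0+0+0+0+0+0+0+1 mod 2 = 0
  s[2] = (0001111000011110000111100001111)·(0101110001011010100101001000101) mod 2 = 0+0+0+1+1+1+0+0+0+0+0+1+1+0+1+0+0+0+0+1+0+1+0+0+0+0+0+0+1+0+1 mod 2 = 0
  s[3] = (0000000111111110000000011111111)·(0101110001011010100101001000101) mod 2 = 0+0+0+0+0+0+0+0+0+1+0+1+1+0+1+0+0+0+0+0+0+0+0+0+1+0+0+0+1+0+1 mod 2 = 1
  s[4] = (0000000000000001111111111111111)·(0101110001011010100101001000101) mod 2 = 0+0+0+0+0+0+0+0+0+0+0+0+0+0+0+0+1+0+0+1+0+1+0+0+1+0+0+0+1+0+1 mod 2 = 0
Syndrome = 10010
Column 9 of H equals this syndrome → error at bit 9 (1-indexed).
Flip bit 9: 0101110001011010100101001000101 → 0101110011011010100101001000101
Extract data bits at positions {3,5,6,7,9,10,11,12,13,14,15,17,18,19,20,21,22,23,24,25,26,27,28,29,30,31}: 01101101101100101001000101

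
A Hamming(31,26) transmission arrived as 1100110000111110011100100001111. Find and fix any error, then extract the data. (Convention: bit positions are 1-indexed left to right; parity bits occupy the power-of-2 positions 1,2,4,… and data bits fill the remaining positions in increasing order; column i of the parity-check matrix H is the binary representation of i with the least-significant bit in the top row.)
Syndrome s = H · r^T (mod 2), r = 1100110000111110011100100001111:
  s[0] = (1010101010101010101010101010101)·(1100110000111110011100100001111) mod 2 = 1+0+0+0+1+0+0+0+0+0+1+0+1+0+1+0+0+0+1+0+0+0+1+0+0+0+0+0+1+0+1 mod 2 = 1
  s[1] = (0110011001100110011001100110011)·(1100110000111110011100100001111) mod 2 = 0+1+0+0+0+1+0+0+0+0+1+0+0+1+1+0+0+1+1+0+0+0+1+0+0+0+0+0+0+1+1 mod 2 = 0
  s[2] = (0001111000011110000111100001111)·(1100110000111110011100100001111) mod 2 = 0+0+0+0+1+1+0+0+0+0+0+1+1+1+1+0+0+0+0+1+0+0+1+0+0+0+0+1+1+1+1 mod 2 = 0
  s[3] = (0000000111111110000000011111111)·(1100110000111110011100100001111) mod 2 = 0+0+0+0+0+0+0+0+0+0+1+1+1+1+1+0+0+0+0+0+0+0+0+0+0+0+0+1+1+1+1 mod 2 = 1
  s[4] = (0000000000000001111111111111111)·(1100110000111110011100100001111) mod 2 = 0+0+0+0+0+0+0+0+0+0+0+0+0+0+0+0+0+1+1+1+0+0+1+0+0+0+0+1+1+1+1 mod 2 = 0
Syndrome = 10010
Column 9 of H equals this syndrome → error at bit 9 (1-indexed).
Flip bit 9: 1100110000111110011100100001111 → 1100110010111110011100100001111
Extract data bits at positions {3,5,6,7,9,10,11,12,13,14,15,17,18,19,20,21,22,23,24,25,26,27,28,29,30,31}: 01101011111011100100001111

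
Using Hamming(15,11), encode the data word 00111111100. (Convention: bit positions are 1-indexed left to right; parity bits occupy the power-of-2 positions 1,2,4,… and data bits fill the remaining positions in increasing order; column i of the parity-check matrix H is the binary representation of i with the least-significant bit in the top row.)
Codeword c = d · G (mod 2), d = 00111111100:
  c[0] = d·G[:,0] = (00111111100)·(11011010101) mod 2 = 0+0+0+1+1+0+1+0+1+0+0 mod 2 = 0
  c[1] = d·G[:,1] = (00111111100)·(10110110011) mod 2 = 0+0+1+1+0+1+1+0+0+0+0 mod 2 = 0
  c[2] = d·G[:,2] = (00111111100)·(10000000000) mod 2 = 0+0+0+0+0+0+0+0+0+0+0 mod 2 = 0
  c[3] = d·G[:,3] = (00111111100)·(01110001111) mod 2 = 0+0+1+1+0+0+0+1+1+0+0 mod 2 = 0
  c[4] = d·G[:,4] = (00111111100)·(01000000000) mod 2 = 0+0+0+0+0+0+0+0+0+0+0 mod 2 = 0
  c[5] = d·G[:,5] = (00111111100)·(00100000000) mod 2 = 0+0+1+0+0+0+0+0+0+0+0 mod 2 = 1
  c[6] = d·G[:,6] = (00111111100)·(00010000000) mod 2 = 0+0+0+1+0+0+0+0+0+0+0 mod 2 = 1
  c[7] = d·G[:,7] = (00111111100)·(00001111111) mod 2 = 0+0+0+0+1+1+1+1+1+0+0 mod 2 = 1
  c[8] = d·G[:,8] = (00111111100)·(00001000000) mod 2 = 0+0+0+0+1+0+0+0+0+0+0 mod 2 = 1
  c[9] = d·G[:,9] = (00111111100)·(00000100000) mod 2 = 0+0+0+0+0+1+0+0+0+0+0 mod 2 = 1
  c[10] = d·G[:,10] = (00111111100)·(00000010000) mod 2 = 0+0+0+0+0+0+1+0+0+0+0 mod 2 = 1
  c[11] = d·G[:,11] = (00111111100)·(00000001000) mod 2 = 0+0+0+0+0+0+0+1+0+0+0 mod 2 = 1
  c[12] = d·G[:,12] = (00111111100)·(00000000100) mod 2 = 0+0+0+0+0+0+0+0+1+0+0 mod 2 = 1
  c[13] = d·G[:,13] = (00111111100)·(00000000010) mod 2 = 0+0+0+0+0+0+0+0+0+0+0 mod 2 = 0
  c[14] = d·G[:,14] = (00111111100)·(00000000001) mod 2 = 0+0+0+0+0+0+0+0+0+0+0 mod 2 = 0
Codeword = 000001111111100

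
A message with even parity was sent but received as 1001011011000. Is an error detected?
Sum of received bits: 1+0+0+1+0+1+1+0+1+1+0+0+0 = 6; 6 mod 2 = 0. Result is 0 → no error detected.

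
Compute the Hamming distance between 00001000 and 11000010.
XOR = 11001010, count of 1s = 4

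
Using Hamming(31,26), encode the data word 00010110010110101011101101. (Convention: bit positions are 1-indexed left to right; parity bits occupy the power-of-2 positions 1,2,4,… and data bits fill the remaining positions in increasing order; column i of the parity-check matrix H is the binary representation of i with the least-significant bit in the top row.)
Codeword c = d · G (mod 2), d = 00010110010110101011101101:
  c[0] = d·G[:,0] = (00010110010110101011101101)·(11011010101101010101010101) mod 2 = 0+0+0+1+0+0+1+0+0+0+0+1+0+0+0+0+0+0+0+1+0+0+0+1+0+1 mod 2 = 0
  c[1] = d·G[:,1] = (00010110010110101011101101)·(10110110011011001100110011) mod 2 = 0+0+0+1+0+1+1+0+0+1+0+0+1+0+0+0+1+0+0+0+1+0+0+0+0+1 mod 2 = 0
  c[2] = d·G[:,2] = (00010110010110101011101101)·(10000000000000000000000000) mod 2 = 0+0+0+0+0+0+0+0+0+0+0+0+0+0+0+0+0+0+0+0+0+0+0+0+0+0 mod 2 = 0
  c[3] = d·G[:,3] = (00010110010110101011101101)·(01110001111000111100001111) mod 2 = 0+0+0+1+0+0+0+0+0+1+0+0+0+0+1+0+1+0+0+0+0+0+1+1+0+1 mod 2 = 1
  c[4] = d·G[:,4] = (00010110010110101011101101)·(01000000000000000000000000) mod 2 = 0+0+0+0+0+0+0+0+0+0+0+0+0+0+0+0+0+0+0+0+0+0+0+0+0+0 mod 2 = 0
  c[5] = d·G[:,5] = (00010110010110101011101101)·(00100000000000000000000000) mod 2 = 0+0+0+0+0+0+0+0+0+0+0+0+0+0+0+0+0+0+0+0+0+0+0+0+0+0 mod 2 = 0
  c[6] = d·G[:,6] = (00010110010110101011101101)·(00010000000000000000000000) mod 2 = 0+0+0+1+0+0+0+0+0+0+0+0+0+0+0+0+0+0+0+0+0+0+0+0+0+0 mod 2 = 1
  c[7] = d·G[:,7] = (00010110010110101011101101)·(00001111111000000011111111) mod 2 = 0+0+0+0+0+1+1+0+0+1+0+0+0+0+0+0+0+0+1+1+1+0+1+1+0+1 mod 2 = 1
  c[8] = d·G[:,8] = (00010110010110101011101101)·(00001000000000000000000000) mod 2 = 0+0+0+0+0+0+0+0+0+0+0+0+0+0+0+0+0+0+0+0+0+0+0+0+0+0 mod 2 = 0
  c[9] = d·G[:,9] = (00010110010110101011101101)·(00000100000000000000000000) mod 2 = 0+0+0+0+0+1+0+0+0+0+0+0+0+0+0+0+0+0+0+0+0+0+0+0+0+0 mod 2 = 1
  c[10] = d·G[:,10] = (00010110010110101011101101)·(00000010000000000000000000) mod 2 = 0+0+0+0+0+0+1+0+0+0+0+0+0+0+0+0+0+0+0+0+0+0+0+0+0+0 mod 2 = 1
  c[11] = d·G[:,11] = (00010110010110101011101101)·(00000001000000000000000000) mod 2 = 0+0+0+0+0+0+0+0+0+0+0+0+0+0+0+0+0+0+0+0+0+0+0+0+0+0 mod 2 = 0
  c[12] = d·G[:,12] = (00010110010110101011101101)·(00000000100000000000000000) mod 2 = 0+0+0+0+0+0+0+0+0+0+0+0+0+0+0+0+0+0+0+0+0+0+0+0+0+0 mod 2 = 0
  c[13] = d·G[:,13] = (00010110010110101011101101)·(00000000010000000000000000) mod 2 = 0+0+0+0+0+0+0+0+0+1+0+0+0+0+0+0+0+0+0+0+0+0+0+0+0+0 mod 2 = 1
  c[14] = d·G[:,14] = (00010110010110101011101101)·(00000000001000000000000000) mod 2 = 0+0+0+0+0+0+0+0+0+0+0+0+0+0+0+0+0+0+0+0+0+0+0+0+0+0 mod 2 = 0
  c[15] = d·G[:,15] = (00010110010110101011101101)·(00000000000111111111111111) mod 2 = 0+0+0+0+0+0+0+0+0+0+0+1+1+0+1+0+1+0+1+1+1+0+1+1+0+1 mod 2 = 0
  c[16] = d·G[:,16] = (00010110010110101011101101)·(00000000000100000000000000) mod 2 = 0+0+0+0+0+0+0+0+0+0+0+1+0+0+0+0+0+0+0+0+0+0+0+0+0+0 mod 2 = 1
  c[17] = d·G[:,17] = (00010110010110101011101101)·(00000000000010000000000000) mod 2 = 0+0+0+0+0+0+0+0+0+0+0+0+1+0+0+0+0+0+0+0+0+0+0+0+0+0 mod 2 = 1
  c[18] = d·G[:,18] = (00010110010110101011101101)·(00000000000001000000000000) mod 2 = 0+0+0+0+0+0+0+0+0+0+0+0+0+0+0+0+0+0+0+0+0+0+0+0+0+0 mod 2 = 0
  c[19] = d·G[:,19] = (00010110010110101011101101)·(00000000000000100000000000) mod 2 = 0+0+0+0+0+0+0+0+0+0+0+0+0+0+1+0+0+0+0+0+0+0+0+0+0+0 mod 2 = 1
  c[20] = d·G[:,20] = (00010110010110101011101101)·(00000000000000010000000000) mod 2 = 0+0+0+0+0+0+0+0+0+0+0+0+0+0+0+0+0+0+0+0+0+0+0+0+0+0 mod 2 = 0
  c[21] = d·G[:,21] = (00010110010110101011101101)·(00000000000000001000000000) mod 2 = 0+0+0+0+0+0+0+0+0+0+0+0+0+0+0+0+1+0+0+0+0+0+0+0+0+0 mod 2 = 1
  c[22] = d·G[:,22] = (00010110010110101011101101)·(00000000000000000100000000) mod 2 = 0+0+0+0+0+0+0+0+0+0+0+0+0+0+0+0+0+0+0+0+0+0+0+0+0+0 mod 2 = 0
  c[23] = d·G[:,23] = (00010110010110101011101101)·(00000000000000000010000000) mod 2 = 0+0+0+0+0+0+0+0+0+0+0+0+0+0+0+0+0+0+1+0+0+0+0+0+0+0 mod 2 = 1
  c[24] = d·G[:,24] = (00010110010110101011101101)·(00000000000000000001000000) mod 2 = 0+0+0+0+0+0+0+0+0+0+0+0+0+0+0+0+0+0+0+1+0+0+0+0+0+0 mod 2 = 1
  c[25] = d·G[:,25] = (00010110010110101011101101)·(00000000000000000000100000) mod 2 = 0+0+0+0+0+0+0+0+0+0+0+0+0+0+0+0+0+0+0+0+1+0+0+0+0+0 mod 2 = 1
  c[26] = d·G[:,26] = (00010110010110101011101101)·(00000000000000000000010000) mod 2 = 0+0+0+0+0+0+0+0+0+0+0+0+0+0+0+0+0+0+0+0+0+0+0+0+0+0 mod 2 = 0
  c[27] = d·G[:,27] = (00010110010110101011101101)·(00000000000000000000001000) mod 2 = 0+0+0+0+0+0+0+0+0+0+0+0+0+0+0+0+0+0+0+0+0+0+1+0+0+0 mod 2 = 1
  c[28] = d·G[:,28] = (00010110010110101011101101)·(00000000000000000000000100) mod 2 = 0+0+0+0+0+0+0+0+0+0+0+0+0+0+0+0+0+0+0+0+0+0+0+1+0+0 mod 2 = 1
  c[29] = d·G[:,29] = (00010110010110101011101101)·(00000000000000000000000010) mod 2 = 0+0+0+0+0+0+0+0+0+0+0+0+0+0+0+0+0+0+0+0+0+0+0+0+0+0 mod 2 = 0
  c[30] = d·G[:,30] = (00010110010110101011101101)·(00000000000000000000000001) mod 2 = 0+0+0+0+0+0+0+0+0+0+0+0+0+0+0+0+0+0+0+0+0+0+0+0+0+1 mod 2 = 1
Codeword = 0001001101100100110101011101101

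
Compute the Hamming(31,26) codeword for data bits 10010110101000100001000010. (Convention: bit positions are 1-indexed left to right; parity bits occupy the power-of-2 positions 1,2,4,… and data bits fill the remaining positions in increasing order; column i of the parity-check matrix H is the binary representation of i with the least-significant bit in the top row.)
Codeword c = d · G (mod 2), d = 10010110101000100001000010:
  c[0] = d·G[:,0] = (10010110101000100001000010)·(11011010101101010101010101) mod 2 = 1+0+0+1+0+0+1+0+1+0+1+0+0+0+0+0+0+0+0+1+0+0+0+0+0+0 mod 2 = 0
  c[1] = d·G[:,1] = (10010110101000100001000010)·(10110110011011001100110011) mod 2 = 1+0+0+1+0+1+1+0+0+0+1+0+0+0+0+0+0+0+0+0+0+0+0+0+1+0 mod 2 = 0
  c[2] = d·G[:,2] = (10010110101000100001000010)·(10000000000000000000000000) mod 2 = 1+0+0+0+0+0+0+0+0+0+0+0+0+0+0+0+0+0+0+0+0+0+0+0+0+0 mod 2 = 1
  c[3] = d·G[:,3] = (10010110101000100001000010)·(01110001111000111100001111) mod 2 = 0+0+0+1+0+0+0+0+1+0+1+0+0+0+1+0+0+0+0+0+0+0+0+0+1+0 mod 2 = 1
  c[4] = d·G[:,4] = (10010110101000100001000010)·(01000000000000000000000000) mod 2 = 0+0+0+0+0+0+0+0+0+0+0+0+0+0+0+0+0+0+0+0+0+0+0+0+0+0 mod 2 = 0
  c[5] = d·G[:,5] = (10010110101000100001000010)·(00100000000000000000000000) mod 2 = 0+0+0+0+0+0+0+0+0+0+0+0+0+0+0+0+0+0+0+0+0+0+0+0+0+0 mod 2 = 0
  c[6] = d·G[:,6] = (10010110101000100001000010)·(00010000000000000000000000) mod 2 = 0+0+0+1+0+0+0+0+0+0+0+0+0+0+0+0+0+0+0+0+0+0+0+0+0+0 mod 2 = 1
  c[7] = d·G[:,7] = (10010110101000100001000010)·(00001111111000000011111111) mod 2 = 0+0+0+0+0+1+1+0+1+0+1+0+0+0+0+0+0+0+0+1+0+0+0+0+1+0 mod 2 = 0
  c[8] = d·G[:,8] = (10010110101000100001000010)·(00001000000000000000000000) mod 2 = 0+0+0+0+0+0+0+0+0+0+0+0+0+0+0+0+0+0+0+0+0+0+0+0+0+0 mod 2 = 0
  c[9] = d·G[:,9] = (10010110101000100001000010)·(00000100000000000000000000) mod 2 = 0+0+0+0+0+1+0+0+0+0+0+0+0+0+0+0+0+0+0+0+0+0+0+0+0+0 mod 2 = 1
  c[10] = d·G[:,10] = (10010110101000100001000010)·(00000010000000000000000000) mod 2 = 0+0+0+0+0+0+1+0+0+0+0+0+0+0+0+0+0+0+0+0+0+0+0+0+0+0 mod 2 = 1
  c[11] = d·G[:,11] = (10010110101000100001000010)·(00000001000000000000000000) mod 2 = 0+0+0+0+0+0+0+0+0+0+0+0+0+0+0+0+0+0+0+0+0+0+0+0+0+0 mod 2 = 0
  c[12] = d·G[:,12] = (10010110101000100001000010)·(00000000100000000000000000) mod 2 = 0+0+0+0+0+0+0+0+1+0+0+0+0+0+0+0+0+0+0+0+0+0+0+0+0+0 mod 2 = 1
  c[13] = d·G[:,13] = (10010110101000100001000010)·(00000000010000000000000000) mod 2 = 0+0+0+0+0+0+0+0+0+0+0+0+0+0+0+0+0+0+0+0+0+0+0+0+0+0 mod 2 = 0
  c[14] = d·G[:,14] = (10010110101000100001000010)·(00000000001000000000000000) mod 2 = 0+0+0+0+0+0+0+0+0+0+1+0+0+0+0+0+0+0+0+0+0+0+0+0+0+0 mod 2 = 1
  c[15] = d·G[:,15] = (10010110101000100001000010)·(00000000000111111111111111) mod 2 = 0+0+0+0+0+0+0+0+0+0+0+0+0+0+1+0+0+0+0+1+0+0+0+0+1+0 mod 2 = 1
  c[16] = d·G[:,16] = (10010110101000100001000010)·(00000000000100000000000000) mod 2 = 0+0+0+0+0+0+0+0+0+0+0+0+0+0+0+0+0+0+0+0+0+0+0+0+0+0 mod 2 = 0
  c[17] = d·G[:,17] = (10010110101000100001000010)·(00000000000010000000000000) mod 2 = 0+0+0+0+0+0+0+0+0+0+0+0+0+0+0+0+0+0+0+0+0+0+0+0+0+0 mod 2 = 0
  c[18] = d·G[:,18] = (10010110101000100001000010)·(00000000000001000000000000) mod 2 = 0+0+0+0+0+0+0+0+0+0+0+0+0+0+0+0+0+0+0+0+0+0+0+0+0+0 mod 2 = 0
  c[19] = d·G[:,19] = (10010110101000100001000010)·(00000000000000100000000000) mod 2 = 0+0+0+0+0+0+0+0+0+0+0+0+0+0+1+0+0+0+0+0+0+0+0+0+0+0 mod 2 = 1
  c[20] = d·G[:,20] = (10010110101000100001000010)·(00000000000000010000000000) mod 2 = 0+0+0+0+0+0+0+0+0+0+0+0+0+0+0+0+0+0+0+0+0+0+0+0+0+0 mod 2 = 0
  c[21] = d·G[:,21] = (10010110101000100001000010)·(00000000000000001000000000) mod 2 = 0+0+0+0+0+0+0+0+0+0+0+0+0+0+0+0+0+0+0+0+0+0+0+0+0+0 mod 2 = 0
  c[22] = d·G[:,22] = (10010110101000100001000010)·(00000000000000000100000000) mod 2 = 0+0+0+0+0+0+0+0+0+0+0+0+0+0+0+0+0+0+0+0+0+0+0+0+0+0 mod 2 = 0
  c[23] = d·G[:,23] = (10010110101000100001000010)·(00000000000000000010000000) mod 2 = 0+0+0+0+0+0+0+0+0+0+0+0+0+0+0+0+0+0+0+0+0+0+0+0+0+0 mod 2 = 0
  c[24] = d·G[:,24] = (10010110101000100001000010)·(00000000000000000001000000) mod 2 = 0+0+0+0+0+0+0+0+0+0+0+0+0+0+0+0+0+0+0+1+0+0+0+0+0+0 mod 2 = 1
  c[25] = d·G[:,25] = (10010110101000100001000010)·(00000000000000000000100000) mod 2 = 0+0+0+0+0+0+0+0+0+0+0+0+0+0+0+0+0+0+0+0+0+0+0+0+0+0 mod 2 = 0
  c[26] = d·G[:,26] = (10010110101000100001000010)·(00000000000000000000010000) mod 2 = 0+0+0+0+0+0+0+0+0+0+0+0+0+0+0+0+0+0+0+0+0+0+0+0+0+0 mod 2 = 0
  c[27] = d·G[:,27] = (10010110101000100001000010)·(00000000000000000000001000) mod 2 = 0+0+0+0+0+0+0+0+0+0+0+0+0+0+0+0+0+0+0+0+0+0+0+0+0+0 mod 2 = 0
  c[28] = d·G[:,28] = (10010110101000100001000010)·(00000000000000000000000100) mod 2 = 0+0+0+0+0+0+0+0+0+0+0+0+0+0+0+0+0+0+0+0+0+0+0+0+0+0 mod 2 = 0
  c[29] = d·G[:,29] = (10010110101000100001000010)·(00000000000000000000000010) mod 2 = 0+0+0+0+0+0+0+0+0+0+0+0+0+0+0+0+0+0+0+0+0+0+0+0+1+0 mod 2 = 1
  c[30] = d·G[:,30] = (10010110101000100001000010)·(00000000000000000000000001) mod 2 = 0+0+0+0+0+0+0+0+0+0+0+0+0+0+0+0+0+0+0+0+0+0+0+0+0+0 mod 2 = 0
Codeword = 0011001001101011000100001000010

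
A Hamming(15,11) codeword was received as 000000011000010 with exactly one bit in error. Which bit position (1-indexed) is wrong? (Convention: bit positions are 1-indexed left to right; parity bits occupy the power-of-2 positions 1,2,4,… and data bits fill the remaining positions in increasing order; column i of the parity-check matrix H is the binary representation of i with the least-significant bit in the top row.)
Syndrome s = H · r^T (mod 2), r = 000000011000010:
  s[0] = (101010101010101)·(000000011000010) mod 2 = 0+0+0+0+0+0+0+0+1+0+0+0+0+0+0 mod 2 = 1
  s[1] = (011001100110011)·(000000011000010) mod 2 = 0+0+0+0+0+0+0+0+0+0+0+0+0+1+0 mod 2 = 1
  s[2] = (000111100001111)·(000000011000010) mod 2 = 0+0+0+0+0+0+0+0+0+0+0+0+0+1+0 mod 2 = 1
  s[3] = (000000011111111)·(000000011000010) mod 2 = 0+0+0+0+0+0+0+1+1+0+0+0+0+1+0 mod 2 = 1
Syndrome = 1111
Column i of H is the binary representation of i, so the syndrome is the binary index of the flipped bit.
Read s = 1111 with s[0] as LSB: 1·2^0 + 1·2^1 + 1·2^2 + 1·2^3 = 15.
Error is at bit position 15.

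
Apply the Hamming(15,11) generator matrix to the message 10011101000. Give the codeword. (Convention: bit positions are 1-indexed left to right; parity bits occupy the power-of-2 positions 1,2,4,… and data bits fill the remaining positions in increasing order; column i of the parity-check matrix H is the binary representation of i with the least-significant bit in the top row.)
Codeword c = d · G (mod 2), d = 10011101000:
  c[0] = d·G[:,0] = (10011101000)·(11011010101) mod 2 = 1+0+0+1+1+0+0+0+0+0+0 mod 2 = 1
  c[1] = d·G[:,1] = (10011101000)·(10110110011) mod 2 = 1+0+0+1+0+1+0+0+0+0+0 mod 2 = 1
  c[2] = d·G[:,2] = (10011101000)·(10000000000) mod 2 = 1+0+0+0+0+0+0+0+0+0+0 mod 2 = 1
  c[3] = d·G[:,3] = (10011101000)·(01110001111) mod 2 = 0+0+0+1+0+0+0+1+0+0+0 mod 2 = 0
  c[4] = d·G[:,4] = (10011101000)·(01000000000) mod 2 = 0+0+0+0+0+0+0+0+0+0+0 mod 2 = 0
  c[5] = d·G[:,5] = (10011101000)·(00100000000) mod 2 = 0+0+0+0+0+0+0+0+0+0+0 mod 2 = 0
  c[6] = d·G[:,6] = (10011101000)·(00010000000) mod 2 = 0+0+0+1+0+0+0+0+0+0+0 mod 2 = 1
  c[7] = d·G[:,7] = (10011101000)·(00001111111) mod 2 = 0+0+0+0+1+1+0+1+0+0+0 mod 2 = 1
  c[8] = d·G[:,8] = (10011101000)·(00001000000) mod 2 = 0+0+0+0+1+0+0+0+0+0+0 mod 2 = 1
  c[9] = d·G[:,9] = (10011101000)·(00000100000) mod 2 = 0+0+0+0+0+1+0+0+0+0+0 mod 2 = 1
  c[10] = d·G[:,10] = (10011101000)·(00000010000) mod 2 = 0+0+0+0+0+0+0+0+0+0+0 mod 2 = 0
  c[11] = d·G[:,11] = (10011101000)·(00000001000) mod 2 = 0+0+0+0+0+0+0+1+0+0+0 mod 2 = 1
  c[12] = d·G[:,12] = (10011101000)·(00000000100) mod 2 = 0+0+0+0+0+0+0+0+0+0+0 mod 2 = 0
  c[13] = d·G[:,13] = (10011101000)·(00000000010) mod 2 = 0+0+0+0+0+0+0+0+0+0+0 mod 2 = 0
  c[14] = d·G[:,14] = (10011101000)·(00000000001) mod 2 = 0+0+0+0+0+0+0+0+0+0+0 mod 2 = 0
Codeword = 111000111101000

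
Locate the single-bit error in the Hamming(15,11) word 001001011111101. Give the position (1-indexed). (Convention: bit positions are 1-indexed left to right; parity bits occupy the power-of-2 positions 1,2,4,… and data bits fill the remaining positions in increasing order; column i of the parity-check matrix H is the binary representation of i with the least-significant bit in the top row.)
Syndrome s = H · r^T (mod 2), r = 001001011111101:
  s[0] = (101010101010101)·(001001011111101) mod 2 = 0+0+1+0+0+0+0+0+1+0+1+0+1+0+1 mod 2 = 1
  s[1] = (011001100110011)·(001001011111101) mod 2 = 0+0+1+0+0+1+0+0+0+1+1+0+0+0+1 mod 2 = 1
  s[2] = (000111100001111)·(001001011111101) mod 2 = 0+0+0+0+0+1+0+0+0+0+0+1+1+0+1 mod 2 = 0
  s[3] = (000000011111111)·(001001011111101) mod 2 = 0+0+0+0+0+0+0+1+1+1+1+1+1+0+1 mod 2 = 1
Syndrome = 1101
Column i of H is the binary representation of i, so the syndrome is the binary index of the flipped bit.
Read s = 1101 with s[0] as LSB: 1·2^0 + 1·2^1 + 0·2^2 + 1·2^3 = 11.
Error is at bit position 11.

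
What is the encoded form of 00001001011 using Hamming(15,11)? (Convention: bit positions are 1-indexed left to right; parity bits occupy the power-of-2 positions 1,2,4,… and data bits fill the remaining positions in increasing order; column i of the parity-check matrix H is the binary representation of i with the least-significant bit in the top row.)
Codeword c = d · G (mod 2), d = 00001001011:
  c[0] = d·G[:,0] = (00001001011)·(11011010101) mod 2 = 0+0+0+0+1+0+0+0+0+0+1 mod 2 = 0
  c[1] = d·G[:,1] = (00001001011)·(10110110011) mod 2 = 0+0+0+0+0+0+0+0+0+1+1 mod 2 = 0
  c[2] = d·G[:,2] = (00001001011)·(10000000000) mod 2 = 0+0+0+0+0+0+0+0+0+0+0 mod 2 = 0
  c[3] = d·G[:,3] = (00001001011)·(01110001111) mod 2 = 0+0+0+0+0+0+0+1+0+1+1 mod 2 = 1
  c[4] = d·G[:,4] = (00001001011)·(01000000000) mod 2 = 0+0+0+0+0+0+0+0+0+0+0 mod 2 = 0
  c[5] = d·G[:,5] = (00001001011)·(00100000000) mod 2 = 0+0+0+0+0+0+0+0+0+0+0 mod 2 = 0
  c[6] = d·G[:,6] = (00001001011)·(00010000000) mod 2 = 0+0+0+0+0+0+0+0+0+0+0 mod 2 = 0
  c[7] = d·G[:,7] = (00001001011)·(00001111111) mod 2 = 0+0+0+0+1+0+0+1+0+1+1 mod 2 = 0
  c[8] = d·G[:,8] = (00001001011)·(00001000000) mod 2 = 0+0+0+0+1+0+0+0+0+0+0 mod 2 = 1
  c[9] = d·G[:,9] = (00001001011)·(00000100000) mod 2 = 0+0+0+0+0+0+0+0+0+0+0 mod 2 = 0
  c[10] = d·G[:,10] = (00001001011)·(00000010000) mod 2 = 0+0+0+0+0+0+0+0+0+0+0 mod 2 = 0
  c[11] = d·G[:,11] = (00001001011)·(00000001000) mod 2 = 0+0+0+0+0+0+0+1+0+0+0 mod 2 = 1
  c[12] = d·G[:,12] = (00001001011)·(00000000100) mod 2 = 0+0+0+0+0+0+0+0+0+0+0 mod 2 = 0
  c[13] = d·G[:,13] = (00001001011)·(00000000010) mod 2 = 0+0+0+0+0+0+0+0+0+1+0 mod 2 = 1
  c[14] = d·G[:,14] = (00001001011)·(00000000001) mod 2 = 0+0+0+0+0+0+0+0+0+0+1 mod 2 = 1
Codeword = 000100001001011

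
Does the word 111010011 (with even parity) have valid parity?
Sum of all bits: 1+1+1+0+1+0+0+1+1 = 6; 6 mod 2 = 0. Result is 0 → valid parity.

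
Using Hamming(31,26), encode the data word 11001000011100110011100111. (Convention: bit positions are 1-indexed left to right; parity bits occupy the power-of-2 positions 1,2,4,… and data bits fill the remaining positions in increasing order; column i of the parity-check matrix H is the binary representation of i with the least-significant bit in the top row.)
Codeword c = d · G (mod 2), d = 11001000011100110011100111:
  c[0] = d·G[:,0] = (11001000011100110011100111)·(11011010101101010101010101) mod 2 = 1+1+0+0+1+0+0+0+0+0+1+1+0+0+0+1+0+0+0+1+0+0+0+1+0+1 mod 2 = 1
  c[1] = d·G[:,1] = (11001000011100110011100111)·(10110110011011001100110011) mod 2 = 1+0+0+0+0+0+0+0+0+1+1+0+0+0+0+0+0+0+0+0+1+0+0+0+1+1 mod 2 = 0
  c[2] = d·G[:,2] = (11001000011100110011100111)·(10000000000000000000000000) mod 2 = 1+0+0+0+0+0+0+0+0+0+0+0+0+0+0+0+0+0+0+0+0+0+0+0+0+0 mod 2 = 1
  c[3] = d·G[:,3] = (11001000011100110011100111)·(01110001111000111100001111) mod 2 = 0+1+0+0+0+0+0+0+0+1+1+0+0+0+1+1+0+0+0+0+0+0+0+1+1+1 mod 2 = 0
  c[4] = d·G[:,4] = (11001000011100110011100111)·(01000000000000000000000000) mod 2 = 0+1+0+0+0+0+0+0+0+0+0+0+0+0+0+0+0+0+0+0+0+0+0+0+0+0 mod 2 = 1
  c[5] = d·G[:,5] = (11001000011100110011100111)·(00100000000000000000000000) mod 2 = 0+0+0+0+0+0+0+0+0+0+0+0+0+0+0+0+0+0+0+0+0+0+0+0+0+0 mod 2 = 0
  c[6] = d·G[:,6] = (11001000011100110011100111)·(00010000000000000000000000) mod 2 = 0+0+0+0+0+0+0+0+0+0+0+0+0+0+0+0+0+0+0+0+0+0+0+0+0+0 mod 2 = 0
  c[7] = d·G[:,7] = (11001000011100110011100111)·(00001111111000000011111111) mod 2 = 0+0+0+0+1+0+0+0+0+1+1+0+0+0+0+0+0+0+1+1+1+0+0+1+1+1 mod 2 = 1
  c[8] = d·G[:,8] = (11001000011100110011100111)·(00001000000000000000000000) mod 2 = 0+0+0+0+1+0+0+0+0+0+0+0+0+0+0+0+0+0+0+0+0+0+0+0+0+0 mod 2 = 1
  c[9] = d·G[:,9] = (11001000011100110011100111)·(00000100000000000000000000) mod 2 = 0+0+0+0+0+0+0+0+0+0+0+0+0+0+0+0+0+0+0+0+0+0+0+0+0+0 mod 2 = 0
  c[10] = d·G[:,10] = (11001000011100110011100111)·(00000010000000000000000000) mod 2 = 0+0+0+0+0+0+0+0+0+0+0+0+0+0+0+0+0+0+0+0+0+0+0+0+0+0 mod 2 = 0
  c[11] = d·G[:,11] = (11001000011100110011100111)·(00000001000000000000000000) mod 2 = 0+0+0+0+0+0+0+0+0+0+0+0+0+0+0+0+0+0+0+0+0+0+0+0+0+0 mod 2 = 0
  c[12] = d·G[:,12] = (11001000011100110011100111)·(00000000100000000000000000) mod 2 = 0+0+0+0+0+0+0+0+0+0+0+0+0+0+0+0+0+0+0+0+0+0+0+0+0+0 mod 2 = 0
  c[13] = d·G[:,13] = (11001000011100110011100111)·(00000000010000000000000000) mod 2 = 0+0+0+0+0+0+0+0+0+1+0+0+0+0+0+0+0+0+0+0+0+0+0+0+0+0 mod 2 = 1
  c[14] = d·G[:,14] = (11001000011100110011100111)·(00000000001000000000000000) mod 2 = 0+0+0+0+0+0+0+0+0+0+1+0+0+0+0+0+0+0+0+0+0+0+0+0+0+0 mod 2 = 1
  c[15] = d·G[:,15] = (11001000011100110011100111)·(00000000000111111111111111) mod 2 = 0+0+0+0+0+0+0+0+0+0+0+1+0+0+1+1+0+0+1+1+1+0+0+1+1+1 mod 2 = 1
  c[16] = d·G[:,16] = (11001000011100110011100111)·(00000000000100000000000000) mod 2 = 0+0+0+0+0+0+0+0+0+0+0+1+0+0+0+0+0+0+0+0+0+0+0+0+0+0 mod 2 = 1
  c[17] = d·G[:,17] = (11001000011100110011100111)·(00000000000010000000000000) mod 2 = 0+0+0+0+0+0+0+0+0+0+0+0+0+0+0+0+0+0+0+0+0+0+0+0+0+0 mod 2 = 0
  c[18] = d·G[:,18] = (11001000011100110011100111)·(00000000000001000000000000) mod 2 = 0+0+0+0+0+0+0+0+0+0+0+0+0+0+0+0+0+0+0+0+0+0+0+0+0+0 mod 2 = 0
  c[19] = d·G[:,19] = (11001000011100110011100111)·(00000000000000100000000000) mod 2 = 0+0+0+0+0+0+0+0+0+0+0+0+0+0+1+0+0+0+0+0+0+0+0+0+0+0 mod 2 = 1
  c[20] = d·G[:,20] = (11001000011100110011100111)·(00000000000000010000000000) mod 2 = 0+0+0+0+0+0+0+0+0+0+0+0+0+0+0+1+0+0+0+0+0+0+0+0+0+0 mod 2 = 1
  c[21] = d·G[:,21] = (11001000011100110011100111)·(00000000000000001000000000) mod 2 = 0+0+0+0+0+0+0+0+0+0+0+0+0+0+0+0+0+0+0+0+0+0+0+0+0+0 mod 2 = 0
  c[22] = d·G[:,22] = (11001000011100110011100111)·(00000000000000000100000000) mod 2 = 0+0+0+0+0+0+0+0+0+0+0+0+0+0+0+0+0+0+0+0+0+0+0+0+0+0 mod 2 = 0
  c[23] = d·G[:,23] = (11001000011100110011100111)·(00000000000000000010000000) mod 2 = 0+0+0+0+0+0+0+0+0+0+0+0+0+0+0+0+0+0+1+0+0+0+0+0+0+0 mod 2 = 1
  c[24] = d·G[:,24] = (11001000011100110011100111)·(00000000000000000001000000) mod 2 = 0+0+0+0+0+0+0+0+0+0+0+0+0+0+0+0+0+0+0+1+0+0+0+0+0+0 mod 2 = 1
  c[25] = d·G[:,25] = (11001000011100110011100111)·(00000000000000000000100000) mod 2 = 0+0+0+0+0+0+0+0+0+0+0+0+0+0+0+0+0+0+0+0+1+0+0+0+0+0 mod 2 = 1
  c[26] = d·G[:,26] = (11001000011100110011100111)·(00000000000000000000010000) mod 2 = 0+0+0+0+0+0+0+0+0+0+0+0+0+0+0+0+0+0+0+0+0+0+0+0+0+0 mod 2 = 0
  c[27] = d·G[:,27] = (11001000011100110011100111)·(00000000000000000000001000) mod 2 = 0+0+0+0+0+0+0+0+0+0+0+0+0+0+0+0+0+0+0+0+0+0+0+0+0+0 mod 2 = 0
  c[28] = d·G[:,28] = (11001000011100110011100111)·(00000000000000000000000100) mod 2 = 0+0+0+0+0+0+0+0+0+0+0+0+0+0+0+0+0+0+0+0+0+0+0+1+0+0 mod 2 = 1
  c[29] = d·G[:,29] = (11001000011100110011100111)·(00000000000000000000000010) mod 2 = 0+0+0+0+0+0+0+0+0+0+0+0+0+0+0+0+0+0+0+0+0+0+0+0+1+0 mod 2 = 1
  c[30] = d·G[:,30] = (11001000011100110011100111)·(00000000000000000000000001) mod 2 = 0+0+0+0+0+0+0+0+0+0+0+0+0+0+0+0+0+0+0+0+0+0+0+0+0+1 mod 2 = 1
Codeword = 1010100110000111100110011100111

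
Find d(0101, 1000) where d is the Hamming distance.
XOR = 1101, count of 1s = 3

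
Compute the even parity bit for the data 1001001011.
Sum of data bits: 1+0+0+1+0+0+1+0+1+1 = 5.
5 mod 2 = 1, so parity bit = 1.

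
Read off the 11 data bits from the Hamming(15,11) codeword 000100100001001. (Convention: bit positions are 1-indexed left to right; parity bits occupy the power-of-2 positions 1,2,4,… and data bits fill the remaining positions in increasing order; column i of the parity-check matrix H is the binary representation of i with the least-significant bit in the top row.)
Parity bits occupy power-of-2 positions; data bits are at positions {3,5,6,7,9,10,11,12,13,14,15} (1-indexed).
Extract: c[3]=0 c[5]=0 c[6]=0 c[7]=1 c[9]=0 c[10]=0 c[11]=0 c[12]=1 c[13]=0 c[14]=0 c[15]=1
Data = 00010001001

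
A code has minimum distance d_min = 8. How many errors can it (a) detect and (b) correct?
(a) Detection requires d_min ≥ e+1, so e ≤ d_min − 1 = 7.
(b) Correction requires d_min ≥ 2t+1, so t ≤ ⌊(d_min − 1)/2⌋ = ⌊7/2⌋ = 3.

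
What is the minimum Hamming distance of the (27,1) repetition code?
d_min = 27 (the only two codewords are 0…0 and 1…1, differing in all 27 positions).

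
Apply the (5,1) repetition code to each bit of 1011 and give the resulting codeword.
Repeat each bit 5× and concatenate:
1→11111  0→00000  1→11111  1→11111
Codeword = 11111000001111111111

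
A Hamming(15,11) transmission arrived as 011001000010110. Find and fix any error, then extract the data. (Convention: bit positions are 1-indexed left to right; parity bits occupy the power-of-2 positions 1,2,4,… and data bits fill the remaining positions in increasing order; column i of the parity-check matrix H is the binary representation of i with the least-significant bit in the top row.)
Syndrome s = H · r^T (mod 2), r = 011001000010110:
  s[0] = (101010101010101)·(011001000010110) mod 2 = 0+0+1+0+0+0+0+0+0+0+1+0+1+0+0 mod 2 = 1
  s[1] = (011001100110011)·(011001000010110) mod 2 = 0+1+1+0+0+1+0+0+0+0+1+0+0+1+0 mod 2 = 1
  s[2] = (000111100001111)·(011001000010110) mod 2 = 0+0+0+0+0+1+0+0+0+0+0+0+1+1+0 mod 2 = 1
  s[3] = (000000011111111)·(011001000010110) mod 2 = 0+0+0+0+0+0+0+0+0+0+1+0+1+1+0 mod 2 = 1
Syndrome = 1111
Column 15 of H equals this syndrome → error at bit 15 (1-indexed).
Flip bit 15: 011001000010110 → 011001000010111
Extract data bits at positions {3,5,6,7,9,10,11,12,13,14,15}: 10100010111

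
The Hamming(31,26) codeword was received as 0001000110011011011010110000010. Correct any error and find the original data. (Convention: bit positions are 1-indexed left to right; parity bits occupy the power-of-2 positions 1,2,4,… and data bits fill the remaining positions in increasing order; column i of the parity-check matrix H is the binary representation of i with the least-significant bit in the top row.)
Syndrome s = H · r^T (mod 2), r = 0001000110011011011010110000010:
  s[0] = (1010101010101010101010101010101)·(0001000110011011011010110000010) mod 2 = 0+0+0+0+0+0+0+0+1+0+0+0+1+0+1+0+0+0+1+0+1+0+1+0+0+0+0+0+0+0+0 mod 2 = 0
  s[1] = (0110011001100110011001100110011)·(0001000110011011011010110000010) mod 2 = 0+0+0+0+0+0+0+0+0+0+0+0+0+0+1+0+0+1+1+0+0+0+1+0+0+0+0+0+0+1+0 mod 2 = 1
  s[2] = (0001111000011110000111100001111)·(0001000110011011011010110000010) mod 2 = 0+0+0+1+0+0+0+0+0+0+0+1+1+0+1+0+0+0+0+0+1+0+1+0+0+0+0+0+0+1+0 mod 2 = 1
  s[3] = (0000000111111110000000011111111)·(0001000110011011011010110000010) mod 2 = 0+0+0+0+0+0+0+1+1+0+0+1+1+0+1+0+0+0+0+0+0+0+0+1+0+0+0+0+0+1+0 mod 2 = 1
  s[4] = (0000000000000001111111111111111)·(0001000110011011011010110000010) mod 2 = 0+0+0+0+0+0+0+0+0+0+0+0+0+0+0+1+0+1+1+0+1+0+1+1+0+0+0+0+0+1+0 mod 2 = 1
Syndrome = 01111
Column 30 of H equals this syndrome → error at bit 30 (1-indexed).
Flip bit 30: 0001000110011011011010110000010 → 0001000110011011011010110000000
Extract data bits at positions {3,5,6,7,9,10,11,12,13,14,15,17,18,19,20,21,22,23,24,25,26,27,28,29,30,31}: 00001001101011010110000000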